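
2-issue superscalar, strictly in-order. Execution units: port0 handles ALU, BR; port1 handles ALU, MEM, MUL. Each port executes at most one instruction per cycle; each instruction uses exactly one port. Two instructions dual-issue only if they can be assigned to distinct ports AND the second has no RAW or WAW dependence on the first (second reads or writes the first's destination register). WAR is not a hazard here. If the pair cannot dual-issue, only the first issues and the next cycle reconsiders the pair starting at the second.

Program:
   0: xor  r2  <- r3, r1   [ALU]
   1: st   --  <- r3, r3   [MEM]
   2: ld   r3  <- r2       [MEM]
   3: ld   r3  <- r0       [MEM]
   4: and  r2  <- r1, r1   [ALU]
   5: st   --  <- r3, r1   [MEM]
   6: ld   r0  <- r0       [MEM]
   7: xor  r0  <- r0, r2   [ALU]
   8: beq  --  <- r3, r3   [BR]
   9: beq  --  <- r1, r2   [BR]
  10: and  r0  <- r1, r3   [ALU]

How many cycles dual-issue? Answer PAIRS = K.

PAIRS = 4

t=0 i0&i1:xor.ALU st.MEM ; pair
t=1 i2:ld.MEM ; no-port MEM/MEM
t=2 i3&i4:ld.MEM and.ALU ; pair
t=3 i5:st.MEM ; no-port MEM/MEM
t=4 i6:ld.MEM ; RAW+WAW r0
t=5 i7&i8:xor.ALU beq.BR ; pair
t=6 i9&i10:beq.BR and.ALU ; pair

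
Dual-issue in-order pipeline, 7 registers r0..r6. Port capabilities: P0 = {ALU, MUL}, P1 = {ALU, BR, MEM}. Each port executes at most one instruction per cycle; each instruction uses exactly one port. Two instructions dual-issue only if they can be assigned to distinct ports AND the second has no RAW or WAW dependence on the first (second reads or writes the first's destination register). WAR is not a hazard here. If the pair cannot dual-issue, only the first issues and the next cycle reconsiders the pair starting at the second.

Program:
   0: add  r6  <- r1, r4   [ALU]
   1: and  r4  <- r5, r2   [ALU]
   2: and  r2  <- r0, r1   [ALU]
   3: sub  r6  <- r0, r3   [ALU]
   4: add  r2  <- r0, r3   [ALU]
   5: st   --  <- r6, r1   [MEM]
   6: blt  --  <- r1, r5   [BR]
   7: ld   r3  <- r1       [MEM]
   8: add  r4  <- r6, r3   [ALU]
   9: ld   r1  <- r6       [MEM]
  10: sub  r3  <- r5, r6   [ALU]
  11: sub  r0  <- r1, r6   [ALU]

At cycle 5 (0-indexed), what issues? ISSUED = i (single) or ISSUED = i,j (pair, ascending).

#0 head=0: add.ALU;and.ALU i0&i1 2-wide
#1 head=2: and.ALU;sub.ALU i2&i3 2-wide
#2 head=4: add.ALU;st.MEM i4&i5 2-wide
#3 head=6: blt.BR i6 no-port BR/MEM
#4 head=7: ld.MEM i7 RAW r3
#5 head=8: add.ALU;ld.MEM i8&i9 2-wide
#6 head=10: sub.ALU;sub.ALU i10&i11 2-wide

ISSUED = 8,9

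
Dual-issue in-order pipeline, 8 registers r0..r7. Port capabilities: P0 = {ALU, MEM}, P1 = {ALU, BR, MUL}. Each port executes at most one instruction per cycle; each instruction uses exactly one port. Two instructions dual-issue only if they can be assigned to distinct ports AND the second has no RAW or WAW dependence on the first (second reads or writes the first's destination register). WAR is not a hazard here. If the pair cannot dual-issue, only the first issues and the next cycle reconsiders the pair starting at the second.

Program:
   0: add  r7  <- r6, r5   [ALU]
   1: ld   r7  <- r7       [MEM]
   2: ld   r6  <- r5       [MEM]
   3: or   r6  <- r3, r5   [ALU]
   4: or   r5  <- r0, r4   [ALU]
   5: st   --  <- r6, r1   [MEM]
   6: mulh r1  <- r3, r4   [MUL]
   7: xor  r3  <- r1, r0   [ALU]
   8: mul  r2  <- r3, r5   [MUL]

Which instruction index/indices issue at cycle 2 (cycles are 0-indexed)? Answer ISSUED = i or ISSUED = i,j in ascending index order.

ISSUED = 2

0. add @i0  | RAW+WAW r7
1. ld @i1  | no-port MEM/MEM
2. ld @i2  | WAW r6
3. or+or @i3,i4  | 2-wide
4. st+mulh @i5,i6  | 2-wide
5. xor @i7  | RAW r3
6. mul @i8  | tail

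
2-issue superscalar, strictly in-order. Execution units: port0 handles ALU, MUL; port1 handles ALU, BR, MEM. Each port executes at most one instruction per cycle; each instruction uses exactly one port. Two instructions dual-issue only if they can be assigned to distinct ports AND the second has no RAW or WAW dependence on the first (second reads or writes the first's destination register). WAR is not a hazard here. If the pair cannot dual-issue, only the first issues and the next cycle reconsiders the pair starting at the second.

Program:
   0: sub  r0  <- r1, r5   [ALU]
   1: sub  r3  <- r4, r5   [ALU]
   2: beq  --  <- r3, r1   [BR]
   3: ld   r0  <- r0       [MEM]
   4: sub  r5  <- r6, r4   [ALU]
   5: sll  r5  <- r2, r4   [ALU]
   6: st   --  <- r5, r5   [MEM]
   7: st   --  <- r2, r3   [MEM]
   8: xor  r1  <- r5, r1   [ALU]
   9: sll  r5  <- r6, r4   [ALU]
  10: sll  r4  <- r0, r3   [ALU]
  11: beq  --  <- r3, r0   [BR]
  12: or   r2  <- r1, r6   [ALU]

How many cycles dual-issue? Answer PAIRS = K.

PAIRS = 5

t=0 i0+i1:sub.ALU sub.ALU ; 2-wide
t=1 i2:beq.BR ; no-port BR/MEM
t=2 i3+i4:ld.MEM sub.ALU ; 2-wide
t=3 i5:sll.ALU ; RAW r5
t=4 i6:st.MEM ; no-port MEM/MEM
t=5 i7+i8:st.MEM xor.ALU ; 2-wide
t=6 i9+i10:sll.ALU sll.ALU ; 2-wide
t=7 i11+i12:beq.BR or.ALU ; 2-wide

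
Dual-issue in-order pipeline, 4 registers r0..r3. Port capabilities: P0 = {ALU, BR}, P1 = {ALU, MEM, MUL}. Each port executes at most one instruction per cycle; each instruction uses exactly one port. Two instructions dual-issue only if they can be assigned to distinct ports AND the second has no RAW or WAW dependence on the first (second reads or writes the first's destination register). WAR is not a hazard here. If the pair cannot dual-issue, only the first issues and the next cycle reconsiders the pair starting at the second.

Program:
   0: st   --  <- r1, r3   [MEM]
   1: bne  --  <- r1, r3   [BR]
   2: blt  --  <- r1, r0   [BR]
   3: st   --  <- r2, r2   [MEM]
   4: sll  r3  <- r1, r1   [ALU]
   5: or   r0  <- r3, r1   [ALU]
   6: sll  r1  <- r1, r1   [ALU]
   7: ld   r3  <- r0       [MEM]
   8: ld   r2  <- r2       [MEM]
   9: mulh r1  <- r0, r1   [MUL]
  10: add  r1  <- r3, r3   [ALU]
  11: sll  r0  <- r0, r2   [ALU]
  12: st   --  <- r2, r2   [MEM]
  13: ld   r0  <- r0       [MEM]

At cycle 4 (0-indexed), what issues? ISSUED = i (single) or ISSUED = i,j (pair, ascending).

ISSUED = 7

#0 head=0: st/bne i0&i1 dual
#1 head=2: blt/st i2&i3 dual
#2 head=4: sll i4 RAW r3
#3 head=5: or/sll i5&i6 dual
#4 head=7: ld i7 no-port MEM/MEM
#5 head=8: ld i8 no-port MEM/MUL
#6 head=9: mulh i9 WAW r1
#7 head=10: add/sll i10&i11 dual
#8 head=12: st i12 no-port MEM/MEM
#9 head=13: ld i13 tail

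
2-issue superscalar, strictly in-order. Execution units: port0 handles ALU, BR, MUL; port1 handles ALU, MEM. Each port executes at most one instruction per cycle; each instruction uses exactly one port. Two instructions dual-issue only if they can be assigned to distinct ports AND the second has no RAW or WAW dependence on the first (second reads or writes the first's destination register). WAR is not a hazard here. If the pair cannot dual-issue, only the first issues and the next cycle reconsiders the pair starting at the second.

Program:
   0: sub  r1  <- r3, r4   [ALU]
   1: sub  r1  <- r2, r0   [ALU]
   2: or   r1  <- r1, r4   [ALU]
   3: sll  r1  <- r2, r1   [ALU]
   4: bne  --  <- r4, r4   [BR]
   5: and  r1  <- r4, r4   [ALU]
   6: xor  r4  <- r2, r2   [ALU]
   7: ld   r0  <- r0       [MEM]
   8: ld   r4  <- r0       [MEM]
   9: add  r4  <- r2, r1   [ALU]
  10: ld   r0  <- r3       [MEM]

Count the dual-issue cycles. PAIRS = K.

PAIRS = 3

#0 head=0: sub i0 WAW r1
#1 head=1: sub i1 RAW+WAW r1
#2 head=2: or i2 RAW+WAW r1
#3 head=3: sll/bne i3,i4 dual
#4 head=5: and/xor i5,i6 dual
#5 head=7: ld i7 no-port MEM/MEM
#6 head=8: ld i8 WAW r4
#7 head=9: add/ld i9,i10 dual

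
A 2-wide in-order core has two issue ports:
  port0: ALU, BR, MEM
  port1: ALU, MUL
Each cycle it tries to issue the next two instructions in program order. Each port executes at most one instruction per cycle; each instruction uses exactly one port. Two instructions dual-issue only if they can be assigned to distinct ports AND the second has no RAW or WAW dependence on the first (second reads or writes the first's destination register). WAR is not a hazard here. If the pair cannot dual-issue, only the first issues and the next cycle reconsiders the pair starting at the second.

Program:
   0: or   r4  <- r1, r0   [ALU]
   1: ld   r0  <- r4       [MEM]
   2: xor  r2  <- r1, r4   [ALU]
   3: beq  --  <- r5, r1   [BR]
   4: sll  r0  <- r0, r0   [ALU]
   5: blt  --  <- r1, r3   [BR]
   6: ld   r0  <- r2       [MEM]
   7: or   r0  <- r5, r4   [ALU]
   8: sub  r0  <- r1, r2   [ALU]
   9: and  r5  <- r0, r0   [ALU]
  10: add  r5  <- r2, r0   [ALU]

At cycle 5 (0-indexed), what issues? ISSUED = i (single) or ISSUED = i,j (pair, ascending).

[0] i0  or.ALU  -- RAW r4
[1] i1&i2  ld.MEM;xor.ALU  -- 2-wide
[2] i3&i4  beq.BR;sll.ALU  -- 2-wide
[3] i5  blt.BR  -- no-port BR/MEM
[4] i6  ld.MEM  -- WAW r0
[5] i7  or.ALU  -- WAW r0
[6] i8  sub.ALU  -- RAW r0
[7] i9  and.ALU  -- WAW r5
[8] i10  add.ALU  -- tail

ISSUED = 7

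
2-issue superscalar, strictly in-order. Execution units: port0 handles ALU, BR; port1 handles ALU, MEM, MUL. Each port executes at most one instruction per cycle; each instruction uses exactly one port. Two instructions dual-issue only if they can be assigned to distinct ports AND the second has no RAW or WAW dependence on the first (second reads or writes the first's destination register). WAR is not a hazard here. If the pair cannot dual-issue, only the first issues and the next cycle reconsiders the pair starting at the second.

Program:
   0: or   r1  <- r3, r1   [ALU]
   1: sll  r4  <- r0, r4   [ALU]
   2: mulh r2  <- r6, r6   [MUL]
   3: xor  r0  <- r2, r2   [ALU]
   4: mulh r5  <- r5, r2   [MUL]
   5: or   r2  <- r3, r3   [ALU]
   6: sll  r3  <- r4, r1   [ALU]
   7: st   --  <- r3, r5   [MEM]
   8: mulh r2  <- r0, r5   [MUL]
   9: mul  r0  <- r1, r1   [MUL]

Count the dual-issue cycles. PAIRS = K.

0. or.ALU;sll.ALU @i0+i1  | 2-wide
1. mulh.MUL @i2  | RAW r2
2. xor.ALU;mulh.MUL @i3+i4  | 2-wide
3. or.ALU;sll.ALU @i5+i6  | 2-wide
4. st.MEM @i7  | no-port MEM/MUL
5. mulh.MUL @i8  | no-port MUL/MUL
6. mul.MUL @i9  | tail

PAIRS = 3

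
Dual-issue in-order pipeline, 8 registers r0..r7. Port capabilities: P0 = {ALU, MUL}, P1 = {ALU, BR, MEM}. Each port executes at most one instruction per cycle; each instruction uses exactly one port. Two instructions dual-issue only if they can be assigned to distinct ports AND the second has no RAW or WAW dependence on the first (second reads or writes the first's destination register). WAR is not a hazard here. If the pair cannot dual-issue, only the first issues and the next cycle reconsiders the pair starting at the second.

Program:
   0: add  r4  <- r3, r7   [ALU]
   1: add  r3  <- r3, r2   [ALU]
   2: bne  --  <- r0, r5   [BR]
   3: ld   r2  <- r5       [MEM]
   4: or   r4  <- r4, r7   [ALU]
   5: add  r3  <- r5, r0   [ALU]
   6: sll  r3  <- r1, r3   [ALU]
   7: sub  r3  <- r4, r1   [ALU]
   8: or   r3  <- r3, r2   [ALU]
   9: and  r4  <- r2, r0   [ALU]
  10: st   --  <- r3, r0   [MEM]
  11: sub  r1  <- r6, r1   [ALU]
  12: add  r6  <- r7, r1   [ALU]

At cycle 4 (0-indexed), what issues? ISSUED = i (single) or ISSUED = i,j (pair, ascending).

c0: i0&i1 add+add  dual
c1: i2 bne  no-port BR/MEM
c2: i3&i4 ld+or  dual
c3: i5 add  RAW+WAW r3
c4: i6 sll  WAW r3
c5: i7 sub  RAW+WAW r3
c6: i8&i9 or+and  dual
c7: i10&i11 st+sub  dual
c8: i12 add  tail

ISSUED = 6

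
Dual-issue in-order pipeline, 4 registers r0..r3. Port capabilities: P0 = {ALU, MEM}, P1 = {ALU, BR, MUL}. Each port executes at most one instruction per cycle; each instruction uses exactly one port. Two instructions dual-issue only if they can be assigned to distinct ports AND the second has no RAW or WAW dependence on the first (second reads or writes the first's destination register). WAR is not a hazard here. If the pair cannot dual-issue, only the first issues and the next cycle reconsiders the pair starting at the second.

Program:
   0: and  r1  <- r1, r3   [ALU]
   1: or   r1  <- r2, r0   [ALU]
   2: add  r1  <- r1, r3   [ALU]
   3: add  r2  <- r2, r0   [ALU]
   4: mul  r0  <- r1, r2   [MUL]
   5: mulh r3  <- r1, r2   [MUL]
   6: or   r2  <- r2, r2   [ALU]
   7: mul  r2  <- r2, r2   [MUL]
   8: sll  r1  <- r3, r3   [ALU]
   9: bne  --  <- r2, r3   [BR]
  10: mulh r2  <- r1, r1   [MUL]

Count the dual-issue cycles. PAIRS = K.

PAIRS = 3

0. and @i0  | WAW r1
1. or @i1  | RAW+WAW r1
2. add+add @i2,i3  | dual
3. mul @i4  | no-port MUL/MUL
4. mulh+or @i5,i6  | dual
5. mul+sll @i7,i8  | dual
6. bne @i9  | no-port BR/MUL
7. mulh @i10  | tail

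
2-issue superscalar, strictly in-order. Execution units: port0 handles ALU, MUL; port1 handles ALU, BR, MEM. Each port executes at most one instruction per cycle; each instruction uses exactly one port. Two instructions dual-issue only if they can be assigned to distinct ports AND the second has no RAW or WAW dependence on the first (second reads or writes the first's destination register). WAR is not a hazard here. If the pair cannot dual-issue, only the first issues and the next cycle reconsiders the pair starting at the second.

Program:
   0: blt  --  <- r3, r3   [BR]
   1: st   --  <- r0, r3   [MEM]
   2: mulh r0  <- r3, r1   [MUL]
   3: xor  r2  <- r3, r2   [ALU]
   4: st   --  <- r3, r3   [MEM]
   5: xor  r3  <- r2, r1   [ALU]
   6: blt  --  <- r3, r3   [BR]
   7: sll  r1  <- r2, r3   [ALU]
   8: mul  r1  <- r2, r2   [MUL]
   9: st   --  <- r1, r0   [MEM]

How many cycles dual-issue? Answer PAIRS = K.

t=0 i0:blt.BR ; no-port BR/MEM
t=1 i1,i2:st.MEM mulh.MUL ; 2-wide
t=2 i3,i4:xor.ALU st.MEM ; 2-wide
t=3 i5:xor.ALU ; RAW r3
t=4 i6,i7:blt.BR sll.ALU ; 2-wide
t=5 i8:mul.MUL ; RAW r1
t=6 i9:st.MEM ; tail

PAIRS = 3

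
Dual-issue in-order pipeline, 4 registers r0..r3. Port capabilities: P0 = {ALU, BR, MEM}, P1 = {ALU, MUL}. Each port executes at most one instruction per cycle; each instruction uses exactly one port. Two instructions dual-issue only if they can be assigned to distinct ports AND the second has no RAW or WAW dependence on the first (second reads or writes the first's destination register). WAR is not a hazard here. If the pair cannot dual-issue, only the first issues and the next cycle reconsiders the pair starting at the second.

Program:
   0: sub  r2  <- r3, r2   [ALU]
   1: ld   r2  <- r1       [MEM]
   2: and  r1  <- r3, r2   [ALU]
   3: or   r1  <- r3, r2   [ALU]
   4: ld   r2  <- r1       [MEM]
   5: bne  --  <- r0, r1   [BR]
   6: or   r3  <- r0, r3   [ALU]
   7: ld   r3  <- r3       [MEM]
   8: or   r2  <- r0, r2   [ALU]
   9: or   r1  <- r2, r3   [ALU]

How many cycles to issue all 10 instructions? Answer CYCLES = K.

CYCLES = 8

[0] i0  sub  -- WAW r2
[1] i1  ld  -- RAW r2
[2] i2  and  -- WAW r1
[3] i3  or  -- RAW r1
[4] i4  ld  -- no-port MEM/BR
[5] i5+i6  bne+or  -- 2-wide
[6] i7+i8  ld+or  -- 2-wide
[7] i9  or  -- tail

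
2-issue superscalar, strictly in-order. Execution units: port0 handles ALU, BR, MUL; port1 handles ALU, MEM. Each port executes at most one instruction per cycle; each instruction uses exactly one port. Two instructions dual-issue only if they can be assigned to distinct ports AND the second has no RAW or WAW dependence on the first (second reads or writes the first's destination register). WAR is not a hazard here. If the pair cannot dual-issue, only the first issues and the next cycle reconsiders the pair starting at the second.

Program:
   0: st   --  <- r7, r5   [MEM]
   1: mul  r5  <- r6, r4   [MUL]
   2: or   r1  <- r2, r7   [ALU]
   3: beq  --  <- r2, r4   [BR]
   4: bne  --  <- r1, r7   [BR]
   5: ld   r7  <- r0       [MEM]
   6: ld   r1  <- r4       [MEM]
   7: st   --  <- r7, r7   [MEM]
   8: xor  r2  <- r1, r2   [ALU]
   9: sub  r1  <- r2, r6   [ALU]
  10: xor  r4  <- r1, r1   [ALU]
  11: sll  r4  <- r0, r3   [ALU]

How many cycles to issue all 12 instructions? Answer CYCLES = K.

c0: i0&i1 st.MEM+mul.MUL  pair
c1: i2&i3 or.ALU+beq.BR  pair
c2: i4&i5 bne.BR+ld.MEM  pair
c3: i6 ld.MEM  no-port MEM/MEM
c4: i7&i8 st.MEM+xor.ALU  pair
c5: i9 sub.ALU  RAW r1
c6: i10 xor.ALU  WAW r4
c7: i11 sll.ALU  tail

CYCLES = 8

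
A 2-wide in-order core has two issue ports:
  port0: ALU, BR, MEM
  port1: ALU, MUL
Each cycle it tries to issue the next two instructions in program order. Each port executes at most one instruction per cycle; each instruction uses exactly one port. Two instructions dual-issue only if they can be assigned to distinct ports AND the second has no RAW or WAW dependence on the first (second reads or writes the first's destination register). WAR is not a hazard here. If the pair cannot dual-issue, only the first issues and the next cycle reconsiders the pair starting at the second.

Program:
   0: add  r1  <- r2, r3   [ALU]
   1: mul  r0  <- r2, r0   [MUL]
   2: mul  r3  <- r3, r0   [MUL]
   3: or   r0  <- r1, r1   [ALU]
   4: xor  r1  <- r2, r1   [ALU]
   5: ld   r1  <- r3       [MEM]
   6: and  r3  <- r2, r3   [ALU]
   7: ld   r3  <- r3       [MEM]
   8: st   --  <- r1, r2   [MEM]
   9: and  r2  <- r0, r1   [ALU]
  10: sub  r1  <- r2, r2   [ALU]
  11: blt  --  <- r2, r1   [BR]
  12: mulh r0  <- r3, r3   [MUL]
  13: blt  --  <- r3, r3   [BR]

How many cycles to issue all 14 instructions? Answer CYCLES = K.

[0] i0&i1  add mul  -- 2-wide
[1] i2&i3  mul or  -- 2-wide
[2] i4  xor  -- WAW r1
[3] i5&i6  ld and  -- 2-wide
[4] i7  ld  -- no-port MEM/MEM
[5] i8&i9  st and  -- 2-wide
[6] i10  sub  -- RAW r1
[7] i11&i12  blt mulh  -- 2-wide
[8] i13  blt  -- tail

CYCLES = 9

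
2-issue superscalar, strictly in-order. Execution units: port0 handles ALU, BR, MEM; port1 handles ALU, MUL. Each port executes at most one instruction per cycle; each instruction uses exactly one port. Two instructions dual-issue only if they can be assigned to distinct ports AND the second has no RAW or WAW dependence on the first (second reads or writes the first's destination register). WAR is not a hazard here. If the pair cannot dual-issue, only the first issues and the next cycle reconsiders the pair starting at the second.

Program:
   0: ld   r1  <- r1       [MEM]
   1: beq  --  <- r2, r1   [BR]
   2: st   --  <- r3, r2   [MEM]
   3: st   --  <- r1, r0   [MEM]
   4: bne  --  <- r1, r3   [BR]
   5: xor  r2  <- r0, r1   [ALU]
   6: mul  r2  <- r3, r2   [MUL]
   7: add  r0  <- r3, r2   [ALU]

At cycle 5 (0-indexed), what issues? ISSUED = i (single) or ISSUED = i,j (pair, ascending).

  cy0 -> i0 (ld.MEM) no-port MEM/BR
  cy1 -> i1 (beq.BR) no-port BR/MEM
  cy2 -> i2 (st.MEM) no-port MEM/MEM
  cy3 -> i3 (st.MEM) no-port MEM/BR
  cy4 -> i4+i5 (bne.BR+xor.ALU) dual
  cy5 -> i6 (mul.MUL) RAW r2
  cy6 -> i7 (add.ALU) tail

ISSUED = 6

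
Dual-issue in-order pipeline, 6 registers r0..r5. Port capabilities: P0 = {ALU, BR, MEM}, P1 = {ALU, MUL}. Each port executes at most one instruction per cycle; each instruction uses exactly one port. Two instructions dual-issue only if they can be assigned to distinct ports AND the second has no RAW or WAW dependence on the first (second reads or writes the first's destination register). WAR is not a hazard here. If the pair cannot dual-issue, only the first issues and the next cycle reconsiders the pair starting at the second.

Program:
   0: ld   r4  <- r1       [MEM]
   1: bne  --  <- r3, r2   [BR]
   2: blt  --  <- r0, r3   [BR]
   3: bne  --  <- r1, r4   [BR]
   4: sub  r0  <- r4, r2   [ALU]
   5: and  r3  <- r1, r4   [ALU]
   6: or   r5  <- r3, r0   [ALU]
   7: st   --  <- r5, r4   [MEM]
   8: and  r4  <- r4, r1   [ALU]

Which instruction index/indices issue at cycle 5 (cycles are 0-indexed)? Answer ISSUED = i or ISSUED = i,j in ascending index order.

ISSUED = 6

c0: i0 ld.MEM  no-port MEM/BR
c1: i1 bne.BR  no-port BR/BR
c2: i2 blt.BR  no-port BR/BR
c3: i3&i4 bne.BR+sub.ALU  pair
c4: i5 and.ALU  RAW r3
c5: i6 or.ALU  RAW r5
c6: i7&i8 st.MEM+and.ALU  pair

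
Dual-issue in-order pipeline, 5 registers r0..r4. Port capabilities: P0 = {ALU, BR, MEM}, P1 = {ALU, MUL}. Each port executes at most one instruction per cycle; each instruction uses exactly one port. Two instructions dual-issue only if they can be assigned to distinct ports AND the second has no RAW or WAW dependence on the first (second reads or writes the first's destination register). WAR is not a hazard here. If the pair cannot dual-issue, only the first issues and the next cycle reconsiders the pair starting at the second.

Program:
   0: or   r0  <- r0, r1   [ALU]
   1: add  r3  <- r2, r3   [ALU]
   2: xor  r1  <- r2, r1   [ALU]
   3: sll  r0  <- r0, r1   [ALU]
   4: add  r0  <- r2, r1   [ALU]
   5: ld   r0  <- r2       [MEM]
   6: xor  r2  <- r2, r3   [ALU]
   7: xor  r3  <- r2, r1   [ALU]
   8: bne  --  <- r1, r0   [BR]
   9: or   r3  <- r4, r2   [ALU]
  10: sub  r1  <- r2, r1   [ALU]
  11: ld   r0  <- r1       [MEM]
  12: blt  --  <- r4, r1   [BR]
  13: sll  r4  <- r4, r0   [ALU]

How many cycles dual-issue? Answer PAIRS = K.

c0: i0,i1 or;add  pair
c1: i2 xor  RAW r1
c2: i3 sll  WAW r0
c3: i4 add  WAW r0
c4: i5,i6 ld;xor  pair
c5: i7,i8 xor;bne  pair
c6: i9,i10 or;sub  pair
c7: i11 ld  no-port MEM/BR
c8: i12,i13 blt;sll  pair

PAIRS = 5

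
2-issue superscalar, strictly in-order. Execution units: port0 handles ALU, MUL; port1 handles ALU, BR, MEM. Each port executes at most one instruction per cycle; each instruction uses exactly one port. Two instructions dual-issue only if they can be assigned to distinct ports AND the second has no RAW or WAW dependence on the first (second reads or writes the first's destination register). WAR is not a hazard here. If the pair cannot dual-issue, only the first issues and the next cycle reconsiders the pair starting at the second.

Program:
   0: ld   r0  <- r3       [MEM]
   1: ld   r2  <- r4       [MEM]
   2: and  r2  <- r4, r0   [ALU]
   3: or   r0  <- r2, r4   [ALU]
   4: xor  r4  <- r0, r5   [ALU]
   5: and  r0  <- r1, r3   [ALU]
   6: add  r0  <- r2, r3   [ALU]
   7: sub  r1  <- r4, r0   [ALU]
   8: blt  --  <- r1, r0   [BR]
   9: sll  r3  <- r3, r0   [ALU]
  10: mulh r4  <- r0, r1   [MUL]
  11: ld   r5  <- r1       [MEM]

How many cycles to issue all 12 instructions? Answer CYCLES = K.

0. ld @i0  | no-port MEM/MEM
1. ld @i1  | WAW r2
2. and @i2  | RAW r2
3. or @i3  | RAW r0
4. xor+and @i4,i5  | 2-wide
5. add @i6  | RAW r0
6. sub @i7  | RAW r1
7. blt+sll @i8,i9  | 2-wide
8. mulh+ld @i10,i11  | 2-wide

CYCLES = 9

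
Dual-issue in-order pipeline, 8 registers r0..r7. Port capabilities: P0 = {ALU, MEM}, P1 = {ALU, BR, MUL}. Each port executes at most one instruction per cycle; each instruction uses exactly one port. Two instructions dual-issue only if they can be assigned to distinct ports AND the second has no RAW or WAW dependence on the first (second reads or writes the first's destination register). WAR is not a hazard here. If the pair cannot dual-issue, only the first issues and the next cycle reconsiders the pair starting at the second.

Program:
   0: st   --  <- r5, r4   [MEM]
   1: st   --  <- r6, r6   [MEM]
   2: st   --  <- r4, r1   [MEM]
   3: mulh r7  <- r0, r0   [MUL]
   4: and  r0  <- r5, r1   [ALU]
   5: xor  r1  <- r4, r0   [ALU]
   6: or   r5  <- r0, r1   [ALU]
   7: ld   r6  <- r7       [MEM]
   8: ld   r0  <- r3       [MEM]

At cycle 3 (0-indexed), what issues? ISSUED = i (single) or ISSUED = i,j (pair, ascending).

ISSUED = 4

0. st.MEM @i0  | no-port MEM/MEM
1. st.MEM @i1  | no-port MEM/MEM
2. st.MEM;mulh.MUL @i2&i3  | 2-wide
3. and.ALU @i4  | RAW r0
4. xor.ALU @i5  | RAW r1
5. or.ALU;ld.MEM @i6&i7  | 2-wide
6. ld.MEM @i8  | tail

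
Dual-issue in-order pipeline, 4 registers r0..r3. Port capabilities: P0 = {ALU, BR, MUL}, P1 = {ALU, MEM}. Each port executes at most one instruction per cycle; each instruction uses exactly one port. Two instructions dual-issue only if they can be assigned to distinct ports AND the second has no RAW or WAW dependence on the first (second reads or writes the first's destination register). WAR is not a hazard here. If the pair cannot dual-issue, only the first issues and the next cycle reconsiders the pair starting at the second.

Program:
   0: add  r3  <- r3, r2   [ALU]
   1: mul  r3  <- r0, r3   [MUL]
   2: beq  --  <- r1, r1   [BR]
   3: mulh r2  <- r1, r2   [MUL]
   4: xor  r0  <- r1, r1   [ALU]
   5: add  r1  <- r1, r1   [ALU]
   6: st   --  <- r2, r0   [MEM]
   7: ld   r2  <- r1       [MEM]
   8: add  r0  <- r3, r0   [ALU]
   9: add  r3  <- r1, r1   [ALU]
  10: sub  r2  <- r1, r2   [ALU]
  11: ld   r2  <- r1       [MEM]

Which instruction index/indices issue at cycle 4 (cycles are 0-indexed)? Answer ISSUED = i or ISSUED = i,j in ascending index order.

ISSUED = 5,6

#0 head=0: add i0 RAW+WAW r3
#1 head=1: mul i1 no-port MUL/BR
#2 head=2: beq i2 no-port BR/MUL
#3 head=3: mulh;xor i3,i4 dual
#4 head=5: add;st i5,i6 dual
#5 head=7: ld;add i7,i8 dual
#6 head=9: add;sub i9,i10 dual
#7 head=11: ld i11 tail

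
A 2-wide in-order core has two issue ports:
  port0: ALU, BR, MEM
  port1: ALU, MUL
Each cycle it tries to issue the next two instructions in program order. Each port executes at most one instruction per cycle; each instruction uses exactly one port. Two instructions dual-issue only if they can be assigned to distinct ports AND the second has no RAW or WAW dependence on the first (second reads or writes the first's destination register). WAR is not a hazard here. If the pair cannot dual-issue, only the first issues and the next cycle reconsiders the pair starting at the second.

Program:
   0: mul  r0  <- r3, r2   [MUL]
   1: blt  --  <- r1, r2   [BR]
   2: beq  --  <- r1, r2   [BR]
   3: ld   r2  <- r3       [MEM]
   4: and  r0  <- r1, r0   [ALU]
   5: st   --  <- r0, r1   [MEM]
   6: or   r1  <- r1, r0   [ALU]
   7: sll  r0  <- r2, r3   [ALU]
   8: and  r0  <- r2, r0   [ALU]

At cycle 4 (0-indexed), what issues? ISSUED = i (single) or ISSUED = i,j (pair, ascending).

ISSUED = 7

c0: i0/i1 mul.MUL+blt.BR  dual
c1: i2 beq.BR  no-port BR/MEM
c2: i3/i4 ld.MEM+and.ALU  dual
c3: i5/i6 st.MEM+or.ALU  dual
c4: i7 sll.ALU  RAW+WAW r0
c5: i8 and.ALU  tail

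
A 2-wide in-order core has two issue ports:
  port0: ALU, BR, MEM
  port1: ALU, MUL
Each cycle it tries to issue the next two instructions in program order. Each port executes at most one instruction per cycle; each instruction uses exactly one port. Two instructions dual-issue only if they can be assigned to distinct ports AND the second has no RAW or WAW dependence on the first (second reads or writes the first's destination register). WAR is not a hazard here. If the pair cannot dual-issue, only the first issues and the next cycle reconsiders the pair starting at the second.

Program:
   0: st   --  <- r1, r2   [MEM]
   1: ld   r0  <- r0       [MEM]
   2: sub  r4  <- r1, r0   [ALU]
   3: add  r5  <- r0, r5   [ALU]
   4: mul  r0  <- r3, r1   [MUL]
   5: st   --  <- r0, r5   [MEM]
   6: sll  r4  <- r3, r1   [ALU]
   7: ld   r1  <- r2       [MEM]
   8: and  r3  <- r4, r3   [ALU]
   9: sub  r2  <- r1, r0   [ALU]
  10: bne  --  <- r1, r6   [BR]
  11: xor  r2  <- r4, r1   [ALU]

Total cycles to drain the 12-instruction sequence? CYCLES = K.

CYCLES = 8

#0 head=0: st i0 no-port MEM/MEM
#1 head=1: ld i1 RAW r0
#2 head=2: sub;add i2/i3 pair
#3 head=4: mul i4 RAW r0
#4 head=5: st;sll i5/i6 pair
#5 head=7: ld;and i7/i8 pair
#6 head=9: sub;bne i9/i10 pair
#7 head=11: xor i11 tail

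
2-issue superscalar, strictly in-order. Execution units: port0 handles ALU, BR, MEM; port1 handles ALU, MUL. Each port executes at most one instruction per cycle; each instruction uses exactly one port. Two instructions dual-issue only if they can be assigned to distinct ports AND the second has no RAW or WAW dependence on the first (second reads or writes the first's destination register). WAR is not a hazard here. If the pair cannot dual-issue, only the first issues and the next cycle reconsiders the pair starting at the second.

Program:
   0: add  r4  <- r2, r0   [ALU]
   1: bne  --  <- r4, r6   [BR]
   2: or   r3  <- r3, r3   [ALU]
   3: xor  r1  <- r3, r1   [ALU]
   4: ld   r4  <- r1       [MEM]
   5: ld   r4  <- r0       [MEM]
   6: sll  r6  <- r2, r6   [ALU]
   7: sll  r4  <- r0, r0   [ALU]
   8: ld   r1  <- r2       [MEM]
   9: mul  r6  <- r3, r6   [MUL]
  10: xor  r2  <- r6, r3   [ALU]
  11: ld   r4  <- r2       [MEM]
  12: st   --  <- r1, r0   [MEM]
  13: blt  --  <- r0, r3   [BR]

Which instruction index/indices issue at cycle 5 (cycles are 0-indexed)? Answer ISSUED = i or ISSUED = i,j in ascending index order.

ISSUED = 7,8

t=0 i0:add ; RAW r4
t=1 i1+i2:bne or ; 2-wide
t=2 i3:xor ; RAW r1
t=3 i4:ld ; no-port MEM/MEM
t=4 i5+i6:ld sll ; 2-wide
t=5 i7+i8:sll ld ; 2-wide
t=6 i9:mul ; RAW r6
t=7 i10:xor ; RAW r2
t=8 i11:ld ; no-port MEM/MEM
t=9 i12:st ; no-port MEM/BR
t=10 i13:blt ; tail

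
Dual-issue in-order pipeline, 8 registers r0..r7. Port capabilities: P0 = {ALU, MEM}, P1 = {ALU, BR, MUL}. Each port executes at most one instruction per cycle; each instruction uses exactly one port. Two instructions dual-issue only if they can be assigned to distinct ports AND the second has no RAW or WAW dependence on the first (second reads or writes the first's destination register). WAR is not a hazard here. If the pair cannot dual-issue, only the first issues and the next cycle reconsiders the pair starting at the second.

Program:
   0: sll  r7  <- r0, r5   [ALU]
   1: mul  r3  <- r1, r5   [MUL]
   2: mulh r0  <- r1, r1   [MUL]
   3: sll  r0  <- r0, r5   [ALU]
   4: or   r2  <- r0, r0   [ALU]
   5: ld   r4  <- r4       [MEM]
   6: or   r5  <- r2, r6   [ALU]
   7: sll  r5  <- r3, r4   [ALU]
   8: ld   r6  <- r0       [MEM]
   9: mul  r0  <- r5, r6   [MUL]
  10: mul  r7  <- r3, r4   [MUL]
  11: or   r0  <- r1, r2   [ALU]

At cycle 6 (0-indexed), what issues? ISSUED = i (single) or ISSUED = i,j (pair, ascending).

#0 head=0: sll/mul i0&i1 dual
#1 head=2: mulh i2 RAW+WAW r0
#2 head=3: sll i3 RAW r0
#3 head=4: or/ld i4&i5 dual
#4 head=6: or i6 WAW r5
#5 head=7: sll/ld i7&i8 dual
#6 head=9: mul i9 no-port MUL/MUL
#7 head=10: mul/or i10&i11 dual

ISSUED = 9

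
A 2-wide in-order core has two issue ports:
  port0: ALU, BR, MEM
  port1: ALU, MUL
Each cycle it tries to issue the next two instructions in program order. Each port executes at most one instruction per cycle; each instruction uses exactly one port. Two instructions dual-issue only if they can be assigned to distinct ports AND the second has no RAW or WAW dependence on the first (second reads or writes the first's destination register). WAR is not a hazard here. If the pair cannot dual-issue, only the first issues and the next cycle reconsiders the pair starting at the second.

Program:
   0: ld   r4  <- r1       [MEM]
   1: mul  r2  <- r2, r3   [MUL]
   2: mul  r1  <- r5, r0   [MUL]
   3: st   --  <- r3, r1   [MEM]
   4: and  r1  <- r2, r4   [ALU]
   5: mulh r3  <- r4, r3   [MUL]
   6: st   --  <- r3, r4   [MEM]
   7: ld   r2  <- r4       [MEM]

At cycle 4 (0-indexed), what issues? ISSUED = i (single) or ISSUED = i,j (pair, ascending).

[0] i0&i1  ld.MEM+mul.MUL  -- dual
[1] i2  mul.MUL  -- RAW r1
[2] i3&i4  st.MEM+and.ALU  -- dual
[3] i5  mulh.MUL  -- RAW r3
[4] i6  st.MEM  -- no-port MEM/MEM
[5] i7  ld.MEM  -- tail

ISSUED = 6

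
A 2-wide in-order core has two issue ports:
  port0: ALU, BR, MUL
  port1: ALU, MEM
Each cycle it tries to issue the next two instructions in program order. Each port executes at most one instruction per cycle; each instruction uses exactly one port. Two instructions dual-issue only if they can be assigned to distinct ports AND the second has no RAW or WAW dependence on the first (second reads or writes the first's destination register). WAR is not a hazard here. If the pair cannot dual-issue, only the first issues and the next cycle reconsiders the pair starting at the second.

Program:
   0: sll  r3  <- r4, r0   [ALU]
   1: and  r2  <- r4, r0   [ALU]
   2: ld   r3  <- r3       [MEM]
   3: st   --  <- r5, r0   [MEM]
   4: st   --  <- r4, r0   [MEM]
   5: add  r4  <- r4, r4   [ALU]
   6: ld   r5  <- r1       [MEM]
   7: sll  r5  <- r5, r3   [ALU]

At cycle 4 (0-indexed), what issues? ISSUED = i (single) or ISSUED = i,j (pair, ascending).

  cy0 -> i0+i1 (sll.ALU and.ALU) 2-wide
  cy1 -> i2 (ld.MEM) no-port MEM/MEM
  cy2 -> i3 (st.MEM) no-port MEM/MEM
  cy3 -> i4+i5 (st.MEM add.ALU) 2-wide
  cy4 -> i6 (ld.MEM) RAW+WAW r5
  cy5 -> i7 (sll.ALU) tail

ISSUED = 6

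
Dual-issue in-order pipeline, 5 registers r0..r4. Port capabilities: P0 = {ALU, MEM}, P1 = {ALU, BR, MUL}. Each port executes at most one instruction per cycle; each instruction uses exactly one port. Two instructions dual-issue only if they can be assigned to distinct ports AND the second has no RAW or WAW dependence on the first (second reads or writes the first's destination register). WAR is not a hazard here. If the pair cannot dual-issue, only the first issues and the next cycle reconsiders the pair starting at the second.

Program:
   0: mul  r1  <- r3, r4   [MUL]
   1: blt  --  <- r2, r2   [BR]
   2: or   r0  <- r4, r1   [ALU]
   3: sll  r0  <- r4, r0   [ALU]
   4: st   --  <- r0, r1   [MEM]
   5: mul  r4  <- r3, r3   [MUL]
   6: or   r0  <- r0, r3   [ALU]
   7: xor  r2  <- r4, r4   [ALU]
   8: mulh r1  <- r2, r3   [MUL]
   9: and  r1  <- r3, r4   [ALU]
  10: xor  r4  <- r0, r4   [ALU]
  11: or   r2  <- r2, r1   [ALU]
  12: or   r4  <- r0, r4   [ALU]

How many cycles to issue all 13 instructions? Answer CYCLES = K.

0. mul @i0  | no-port MUL/BR
1. blt+or @i1&i2  | dual
2. sll @i3  | RAW r0
3. st+mul @i4&i5  | dual
4. or+xor @i6&i7  | dual
5. mulh @i8  | WAW r1
6. and+xor @i9&i10  | dual
7. or+or @i11&i12  | dual

CYCLES = 8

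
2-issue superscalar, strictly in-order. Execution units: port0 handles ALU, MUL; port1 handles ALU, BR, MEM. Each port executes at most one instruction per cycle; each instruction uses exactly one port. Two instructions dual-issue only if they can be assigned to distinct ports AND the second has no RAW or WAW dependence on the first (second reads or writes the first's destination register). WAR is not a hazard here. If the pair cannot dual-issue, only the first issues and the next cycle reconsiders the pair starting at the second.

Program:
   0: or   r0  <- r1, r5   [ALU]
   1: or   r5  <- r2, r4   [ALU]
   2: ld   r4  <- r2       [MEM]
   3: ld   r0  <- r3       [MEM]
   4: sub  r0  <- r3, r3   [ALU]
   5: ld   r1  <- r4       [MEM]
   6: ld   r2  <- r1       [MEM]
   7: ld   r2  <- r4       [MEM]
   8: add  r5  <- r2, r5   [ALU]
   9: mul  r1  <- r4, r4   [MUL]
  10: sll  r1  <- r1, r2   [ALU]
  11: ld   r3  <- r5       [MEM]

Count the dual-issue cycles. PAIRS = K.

PAIRS = 4

[0] i0+i1  or.ALU/or.ALU  -- 2-wide
[1] i2  ld.MEM  -- no-port MEM/MEM
[2] i3  ld.MEM  -- WAW r0
[3] i4+i5  sub.ALU/ld.MEM  -- 2-wide
[4] i6  ld.MEM  -- no-port MEM/MEM
[5] i7  ld.MEM  -- RAW r2
[6] i8+i9  add.ALU/mul.MUL  -- 2-wide
[7] i10+i11  sll.ALU/ld.MEM  -- 2-wide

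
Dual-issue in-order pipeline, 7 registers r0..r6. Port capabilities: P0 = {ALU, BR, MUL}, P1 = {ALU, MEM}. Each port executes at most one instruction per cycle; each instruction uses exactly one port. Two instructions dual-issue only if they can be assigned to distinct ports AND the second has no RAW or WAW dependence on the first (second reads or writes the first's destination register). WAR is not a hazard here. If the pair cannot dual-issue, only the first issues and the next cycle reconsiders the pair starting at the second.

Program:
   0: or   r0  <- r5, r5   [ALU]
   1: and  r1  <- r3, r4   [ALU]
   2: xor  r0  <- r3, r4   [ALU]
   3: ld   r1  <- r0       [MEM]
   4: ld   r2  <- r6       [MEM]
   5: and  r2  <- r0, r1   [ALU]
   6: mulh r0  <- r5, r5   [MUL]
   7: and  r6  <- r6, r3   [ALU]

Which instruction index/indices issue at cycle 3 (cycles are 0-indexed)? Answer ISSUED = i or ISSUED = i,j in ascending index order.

  cy0 -> i0,i1 (or;and) dual
  cy1 -> i2 (xor) RAW r0
  cy2 -> i3 (ld) no-port MEM/MEM
  cy3 -> i4 (ld) WAW r2
  cy4 -> i5,i6 (and;mulh) dual
  cy5 -> i7 (and) tail

ISSUED = 4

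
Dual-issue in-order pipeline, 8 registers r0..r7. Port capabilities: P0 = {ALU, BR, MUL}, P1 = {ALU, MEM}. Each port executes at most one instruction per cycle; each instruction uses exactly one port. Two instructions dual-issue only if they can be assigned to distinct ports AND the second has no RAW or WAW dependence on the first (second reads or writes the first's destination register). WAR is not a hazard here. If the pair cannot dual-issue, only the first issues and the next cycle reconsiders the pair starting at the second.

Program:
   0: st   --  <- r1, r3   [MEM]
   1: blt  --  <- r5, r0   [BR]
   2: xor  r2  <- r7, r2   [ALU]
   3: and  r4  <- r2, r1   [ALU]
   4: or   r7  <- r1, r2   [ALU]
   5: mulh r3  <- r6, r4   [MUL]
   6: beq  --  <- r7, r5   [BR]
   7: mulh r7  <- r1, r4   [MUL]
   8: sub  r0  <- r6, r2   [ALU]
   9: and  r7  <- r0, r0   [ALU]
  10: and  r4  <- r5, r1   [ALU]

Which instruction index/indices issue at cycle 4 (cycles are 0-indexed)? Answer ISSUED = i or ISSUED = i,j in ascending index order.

[0] i0+i1  st.MEM;blt.BR  -- 2-wide
[1] i2  xor.ALU  -- RAW r2
[2] i3+i4  and.ALU;or.ALU  -- 2-wide
[3] i5  mulh.MUL  -- no-port MUL/BR
[4] i6  beq.BR  -- no-port BR/MUL
[5] i7+i8  mulh.MUL;sub.ALU  -- 2-wide
[6] i9+i10  and.ALU;and.ALU  -- 2-wide

ISSUED = 6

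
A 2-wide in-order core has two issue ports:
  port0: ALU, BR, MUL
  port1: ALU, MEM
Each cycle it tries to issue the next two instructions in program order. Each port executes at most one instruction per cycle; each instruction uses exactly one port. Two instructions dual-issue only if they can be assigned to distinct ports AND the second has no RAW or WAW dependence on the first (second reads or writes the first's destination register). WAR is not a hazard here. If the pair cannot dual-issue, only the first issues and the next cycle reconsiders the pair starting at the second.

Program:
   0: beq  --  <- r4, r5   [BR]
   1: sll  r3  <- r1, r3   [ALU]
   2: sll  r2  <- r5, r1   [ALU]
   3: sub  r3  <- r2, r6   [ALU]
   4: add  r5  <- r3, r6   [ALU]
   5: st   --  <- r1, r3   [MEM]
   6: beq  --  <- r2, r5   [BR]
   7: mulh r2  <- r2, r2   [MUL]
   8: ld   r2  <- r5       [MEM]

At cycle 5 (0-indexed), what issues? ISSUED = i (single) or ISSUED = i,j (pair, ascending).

#0 head=0: beq.BR sll.ALU i0/i1 2-wide
#1 head=2: sll.ALU i2 RAW r2
#2 head=3: sub.ALU i3 RAW r3
#3 head=4: add.ALU st.MEM i4/i5 2-wide
#4 head=6: beq.BR i6 no-port BR/MUL
#5 head=7: mulh.MUL i7 WAW r2
#6 head=8: ld.MEM i8 tail

ISSUED = 7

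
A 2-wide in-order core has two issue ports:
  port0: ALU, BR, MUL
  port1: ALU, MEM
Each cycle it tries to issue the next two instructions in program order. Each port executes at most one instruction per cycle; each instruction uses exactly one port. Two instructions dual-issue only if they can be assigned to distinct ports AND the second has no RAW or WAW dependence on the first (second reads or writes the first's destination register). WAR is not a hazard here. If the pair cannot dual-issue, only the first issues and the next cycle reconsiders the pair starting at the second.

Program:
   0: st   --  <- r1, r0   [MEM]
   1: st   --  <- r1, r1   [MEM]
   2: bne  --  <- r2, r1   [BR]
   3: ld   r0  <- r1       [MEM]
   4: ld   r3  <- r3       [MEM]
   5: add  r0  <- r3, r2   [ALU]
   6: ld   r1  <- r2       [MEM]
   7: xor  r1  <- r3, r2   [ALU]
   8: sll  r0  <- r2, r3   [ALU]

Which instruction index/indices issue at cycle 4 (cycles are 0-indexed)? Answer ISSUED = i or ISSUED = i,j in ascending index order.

t=0 i0:st.MEM ; no-port MEM/MEM
t=1 i1,i2:st.MEM+bne.BR ; dual
t=2 i3:ld.MEM ; no-port MEM/MEM
t=3 i4:ld.MEM ; RAW r3
t=4 i5,i6:add.ALU+ld.MEM ; dual
t=5 i7,i8:xor.ALU+sll.ALU ; dual

ISSUED = 5,6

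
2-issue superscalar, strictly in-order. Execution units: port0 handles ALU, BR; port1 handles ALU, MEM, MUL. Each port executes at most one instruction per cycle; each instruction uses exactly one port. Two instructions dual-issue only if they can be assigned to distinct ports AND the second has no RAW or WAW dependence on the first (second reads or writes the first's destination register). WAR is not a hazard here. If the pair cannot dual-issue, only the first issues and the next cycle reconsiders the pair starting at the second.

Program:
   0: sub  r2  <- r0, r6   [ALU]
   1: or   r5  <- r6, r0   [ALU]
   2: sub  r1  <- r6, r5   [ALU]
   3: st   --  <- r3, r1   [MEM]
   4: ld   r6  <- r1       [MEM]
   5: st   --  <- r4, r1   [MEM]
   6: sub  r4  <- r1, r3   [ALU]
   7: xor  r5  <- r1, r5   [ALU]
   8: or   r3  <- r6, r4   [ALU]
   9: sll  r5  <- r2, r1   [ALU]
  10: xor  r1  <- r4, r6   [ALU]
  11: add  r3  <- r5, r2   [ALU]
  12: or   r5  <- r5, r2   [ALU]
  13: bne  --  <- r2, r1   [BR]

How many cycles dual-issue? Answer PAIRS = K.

PAIRS = 5

[0] i0+i1  sub;or  -- pair
[1] i2  sub  -- RAW r1
[2] i3  st  -- no-port MEM/MEM
[3] i4  ld  -- no-port MEM/MEM
[4] i5+i6  st;sub  -- pair
[5] i7+i8  xor;or  -- pair
[6] i9+i10  sll;xor  -- pair
[7] i11+i12  add;or  -- pair
[8] i13  bne  -- tail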